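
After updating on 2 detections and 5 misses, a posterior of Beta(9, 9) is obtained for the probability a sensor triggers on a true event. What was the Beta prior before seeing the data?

Under Beta–binomial conjugacy the posterior parameters are (α+s, β+f).
So α = 9 − 2 = 7 and β = 9 − 5 = 4.

Beta(7, 4)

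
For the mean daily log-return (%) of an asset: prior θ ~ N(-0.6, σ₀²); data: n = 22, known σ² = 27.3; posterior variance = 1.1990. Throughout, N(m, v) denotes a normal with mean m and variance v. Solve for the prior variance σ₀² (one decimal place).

σ₀² = 35.5

Posterior precision equals prior precision plus data precision: 1/σ_n² = 1/σ₀² + n/σ².
So 1/σ₀² = 1/1.1990 − 22/27.3 = 0.834028 − 0.805861 = 0.028167.
Hence σ₀² = 1/0.028167 ≈ 35.5.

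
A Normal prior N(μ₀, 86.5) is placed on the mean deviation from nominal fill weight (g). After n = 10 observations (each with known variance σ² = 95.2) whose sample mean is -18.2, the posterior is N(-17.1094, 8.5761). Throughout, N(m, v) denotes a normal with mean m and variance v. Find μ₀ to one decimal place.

With known observation variance, the Normal–Normal posterior has precision τ_n = τ₀ + n/σ² and mean μ_n = (τ₀μ₀ + (n/σ²)x̄)/τ_n.
Here τ₀ = 1/86.5 = 0.011561 and τ_data = 10/95.2 = 0.105042, so τ_n = 0.116603.
Rearranging for μ₀: μ₀ = (μ_n·τ_n − τ_data·x̄)/τ₀ = (-17.1094·0.116603 − 0.105042·-18.2) / 0.011561 = -0.083243/0.011561 ≈ -7.2.

μ₀ = -7.2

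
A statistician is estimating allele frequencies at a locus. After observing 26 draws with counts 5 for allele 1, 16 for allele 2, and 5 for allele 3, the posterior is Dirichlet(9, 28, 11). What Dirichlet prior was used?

For a Dirichlet(α) prior with multinomial counts c, the posterior is Dirichlet(α + c) componentwise.
Subtract each count from the matching posterior parameter: 9−5=4, 28−16=12, 11−5=6.

Dirichlet(4, 12, 6)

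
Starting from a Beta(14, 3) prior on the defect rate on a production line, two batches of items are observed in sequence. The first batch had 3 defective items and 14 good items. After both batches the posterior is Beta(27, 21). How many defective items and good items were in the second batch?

Because Beta–binomial updating is additive in the counts, the combined data contributed (α_post−α_prior, β_post−β_prior) successes and failures.
Total across both batches: 27−14=13 defective items, 21−3=18 good items.
Subtract the first batch: 13−3=10 defective items and 18−14=4 good items.

10 defective items and 4 good items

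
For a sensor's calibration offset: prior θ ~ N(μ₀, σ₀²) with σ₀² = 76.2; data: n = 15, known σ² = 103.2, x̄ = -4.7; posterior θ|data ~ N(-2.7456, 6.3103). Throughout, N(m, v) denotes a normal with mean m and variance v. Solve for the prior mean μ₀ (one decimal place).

μ₀ = 18.9

The posterior mean is a precision-weighted average: μ_n = (τ₀μ₀ + τ_data·x̄)/(τ₀+τ_data), with τ₀=1/σ₀² and τ_data=n/σ².
Here τ₀ = 1/76.2 = 0.013123 and τ_data = 15/103.2 = 0.145349, so τ_n = 0.158472.
Rearranging for μ₀: μ₀ = (μ_n·τ_n − τ_data·x̄)/τ₀ = (-2.7456·0.158472 − 0.145349·-4.7) / 0.013123 = 0.248040/0.013123 ≈ 18.9.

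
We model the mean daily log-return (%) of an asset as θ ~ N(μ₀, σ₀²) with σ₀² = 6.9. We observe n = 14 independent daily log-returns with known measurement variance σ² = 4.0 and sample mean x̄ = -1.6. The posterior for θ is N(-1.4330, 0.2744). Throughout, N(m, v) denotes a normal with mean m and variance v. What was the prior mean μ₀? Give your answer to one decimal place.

μ₀ = 2.6

With known observation variance, the Normal–Normal posterior has precision τ_n = τ₀ + n/σ² and mean μ_n = (τ₀μ₀ + (n/σ²)x̄)/τ_n.
Here τ₀ = 1/6.9 = 0.144928 and τ_data = 14/4.0 = 3.500000, so τ_n = 3.644928.
Rearranging for μ₀: μ₀ = (μ_n·τ_n − τ_data·x̄)/τ₀ = (-1.4330·3.644928 − 3.500000·-1.6) / 0.144928 = 0.376818/0.144928 ≈ 2.6.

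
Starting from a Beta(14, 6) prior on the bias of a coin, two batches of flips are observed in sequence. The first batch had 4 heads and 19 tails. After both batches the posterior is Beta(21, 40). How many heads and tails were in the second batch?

3 heads and 15 tails

Because Beta–binomial updating is additive in the counts, the combined data contributed (α_post−α_prior, β_post−β_prior) successes and failures.
Total across both batches: 21−14=7 heads, 40−6=34 tails.
Subtract the first batch: 7−4=3 heads and 34−19=15 tails.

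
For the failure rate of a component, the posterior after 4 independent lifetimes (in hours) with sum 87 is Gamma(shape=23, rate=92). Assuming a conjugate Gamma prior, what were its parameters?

Gamma(shape=19, rate=5)

For an exponential likelihood with a Gamma(α, β) prior on the rate, n observations with total T give posterior Gamma(α+n, β+T).
So α = 23 − 4 = 19 and β = 92 − 87 = 5.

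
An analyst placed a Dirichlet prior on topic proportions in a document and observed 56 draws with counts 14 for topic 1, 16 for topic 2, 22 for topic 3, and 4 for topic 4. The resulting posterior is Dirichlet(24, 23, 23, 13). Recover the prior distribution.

For a Dirichlet(α) prior with multinomial counts c, the posterior is Dirichlet(α + c) componentwise.
Subtract each count from the matching posterior parameter: 24−14=10, 23−16=7, 23−22=1, 13−4=9.

Dirichlet(10, 7, 1, 9)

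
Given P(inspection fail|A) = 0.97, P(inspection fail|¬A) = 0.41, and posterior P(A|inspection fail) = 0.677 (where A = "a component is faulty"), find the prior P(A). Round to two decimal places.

P(A) = 0.47

Bayes' rule in odds form gives O(A|E) = O(A)·[P(E|A)/P(E|¬A)], hence O(A) = O(A|E)/LR.
Posterior odds = 0.677/(1−0.677) = 2.0960. LR = 0.97/0.41 = 2.3659.
Prior odds = 2.0960/2.3659 = 0.8859, so P(A) = 0.8859/(1+0.8859) ≈ 0.47.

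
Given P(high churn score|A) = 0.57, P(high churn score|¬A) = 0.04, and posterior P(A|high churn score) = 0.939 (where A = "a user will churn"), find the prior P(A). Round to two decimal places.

P(A) = 0.52

Bayes' rule in odds form gives O(A|E) = O(A)·[P(E|A)/P(E|¬A)], hence O(A) = O(A|E)/LR.
Posterior odds = 0.939/(1−0.939) = 15.3934. LR = 0.57/0.04 = 14.2500.
Prior odds = 15.3934/14.2500 = 1.0802, so P(A) = 1.0802/(1+1.0802) ≈ 0.52.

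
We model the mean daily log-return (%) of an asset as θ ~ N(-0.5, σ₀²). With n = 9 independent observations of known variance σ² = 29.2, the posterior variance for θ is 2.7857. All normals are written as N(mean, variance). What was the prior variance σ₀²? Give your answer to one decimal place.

Posterior precision equals prior precision plus data precision: 1/σ_n² = 1/σ₀² + n/σ².
So 1/σ₀² = 1/2.7857 − 9/29.2 = 0.358976 − 0.308219 = 0.050757.
Hence σ₀² = 1/0.050757 ≈ 19.7.

σ₀² = 19.7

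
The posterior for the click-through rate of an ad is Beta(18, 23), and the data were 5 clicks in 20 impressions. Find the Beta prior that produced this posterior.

Beta(13, 8)

Beta is conjugate to the binomial likelihood: posterior = Beta(a+s, b+f).
So a = 18 − 5 = 13 and b = 23 − 15 = 8.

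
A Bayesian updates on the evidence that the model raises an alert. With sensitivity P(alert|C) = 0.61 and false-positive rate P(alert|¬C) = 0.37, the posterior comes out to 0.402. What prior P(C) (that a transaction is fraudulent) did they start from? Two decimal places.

P(C) = 0.29

Bayes' rule in odds form gives O(C|E) = O(C)·[P(E|C)/P(E|¬C)], hence O(C) = O(C|E)/LR.
Posterior odds = 0.402/(1−0.402) = 0.6722. LR = 0.61/0.37 = 1.6486.
Prior odds = 0.6722/1.6486 = 0.4077, so P(C) = 0.4077/(1+0.4077) ≈ 0.29.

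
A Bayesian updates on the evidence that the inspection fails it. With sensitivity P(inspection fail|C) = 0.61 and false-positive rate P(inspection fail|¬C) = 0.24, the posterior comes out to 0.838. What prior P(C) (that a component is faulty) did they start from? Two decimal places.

P(C) = 0.67

In odds form, posterior odds = prior odds × likelihood ratio, so prior odds = posterior odds ÷ LR.
Posterior odds = 0.838/(1−0.838) = 5.1728. LR = 0.61/0.24 = 2.5417.
Prior odds = 5.1728/2.5417 = 2.0352, so P(C) = 2.0352/(1+2.0352) ≈ 0.67.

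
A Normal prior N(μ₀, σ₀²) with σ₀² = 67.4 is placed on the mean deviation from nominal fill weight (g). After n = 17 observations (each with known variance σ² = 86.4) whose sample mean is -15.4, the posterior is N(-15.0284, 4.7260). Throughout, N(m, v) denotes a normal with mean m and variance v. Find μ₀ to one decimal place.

With known observation variance, the Normal–Normal posterior has precision τ_n = τ₀ + n/σ² and mean μ_n = (τ₀μ₀ + (n/σ²)x̄)/τ_n.
Here τ₀ = 1/67.4 = 0.014837 and τ_data = 17/86.4 = 0.196759, so τ_n = 0.211596.
Rearranging for μ₀: μ₀ = (μ_n·τ_n − τ_data·x̄)/τ₀ = (-15.0284·0.211596 − 0.196759·-15.4) / 0.014837 = -0.149861/0.014837 ≈ -10.1.

μ₀ = -10.1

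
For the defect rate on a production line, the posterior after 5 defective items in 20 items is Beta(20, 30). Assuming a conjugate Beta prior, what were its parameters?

Beta(15, 15)

Beta is conjugate to the binomial likelihood: posterior = Beta(α+s, β+f).
So α = 20 − 5 = 15 and β = 30 − 15 = 15.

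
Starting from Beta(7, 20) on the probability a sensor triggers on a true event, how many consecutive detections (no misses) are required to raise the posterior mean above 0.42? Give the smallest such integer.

After k detections and 0 misses the posterior is Beta(7+k, 20), with mean (7+k)/(7+20+k).
Set (7+k)/(27+k) > 0.42 and solve: k > (0.42·27 − 7)/(1 − 0.42) = 7.483.
The smallest integer exceeding 7.483 is 8, and checking k=8: (15)/(35) = 0.4286 > 0.42.

k = 8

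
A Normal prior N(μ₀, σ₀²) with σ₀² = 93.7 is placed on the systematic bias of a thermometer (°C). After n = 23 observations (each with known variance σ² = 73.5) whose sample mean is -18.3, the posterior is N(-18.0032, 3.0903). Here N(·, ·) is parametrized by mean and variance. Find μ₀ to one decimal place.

With known observation variance, the Normal–Normal posterior has precision τ_n = τ₀ + n/σ² and mean μ_n = (τ₀μ₀ + (n/σ²)x̄)/τ_n.
Here τ₀ = 1/93.7 = 0.010672 and τ_data = 23/73.5 = 0.312925, so τ_n = 0.323597.
Rearranging for μ₀: μ₀ = (μ_n·τ_n − τ_data·x̄)/τ₀ = (-18.0032·0.323597 − 0.312925·-18.3) / 0.010672 = -0.099254/0.010672 ≈ -9.3.

μ₀ = -9.3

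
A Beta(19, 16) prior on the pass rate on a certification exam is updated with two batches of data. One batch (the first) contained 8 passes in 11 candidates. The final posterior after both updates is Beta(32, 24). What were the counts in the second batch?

5 passes and 5 failures

Sequential conjugate updates are equivalent to a single update on the pooled data, so total successes = posterior α − prior α and total failures = posterior β − prior β.
Total across both batches: 32−19=13 passes, 24−16=8 failures.
Subtract the first batch: 13−8=5 passes and 8−3=5 failures.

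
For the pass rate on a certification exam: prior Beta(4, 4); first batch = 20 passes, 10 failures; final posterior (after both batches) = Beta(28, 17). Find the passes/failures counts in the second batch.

Because Beta–binomial updating is additive in the counts, the combined data contributed (α_post−α_prior, β_post−β_prior) successes and failures.
Total across both batches: 28−4=24 passes, 17−4=13 failures.
Subtract the first batch: 24−20=4 passes and 13−10=3 failures.

4 passes and 3 failures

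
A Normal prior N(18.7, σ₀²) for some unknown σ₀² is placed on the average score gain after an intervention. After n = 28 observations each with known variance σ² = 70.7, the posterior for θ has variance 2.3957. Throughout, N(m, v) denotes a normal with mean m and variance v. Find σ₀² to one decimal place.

σ₀² = 46.8

Posterior precision equals prior precision plus data precision: 1/σ_n² = 1/σ₀² + n/σ².
So 1/σ₀² = 1/2.3957 − 28/70.7 = 0.417415 − 0.396040 = 0.021375.
Hence σ₀² = 1/0.021375 ≈ 46.8.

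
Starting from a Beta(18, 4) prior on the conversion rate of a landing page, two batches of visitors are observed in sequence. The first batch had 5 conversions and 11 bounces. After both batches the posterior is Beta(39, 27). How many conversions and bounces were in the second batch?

16 conversions and 12 bounces

Sequential conjugate updates are equivalent to a single update on the pooled data, so total successes = posterior α − prior α and total failures = posterior β − prior β.
Total across both batches: 39−18=21 conversions, 27−4=23 bounces.
Subtract the first batch: 21−5=16 conversions and 23−11=12 bounces.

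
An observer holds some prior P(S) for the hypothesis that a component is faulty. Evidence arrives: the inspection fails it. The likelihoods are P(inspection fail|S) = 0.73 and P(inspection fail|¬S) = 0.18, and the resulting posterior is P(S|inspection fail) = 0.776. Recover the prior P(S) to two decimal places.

P(S) = 0.46

Bayes' rule in odds form gives O(S|E) = O(S)·[P(E|S)/P(E|¬S)], hence O(S) = O(S|E)/LR.
Posterior odds = 0.776/(1−0.776) = 3.4643. LR = 0.73/0.18 = 4.0556.
Prior odds = 3.4643/4.0556 = 0.8542, so P(S) = 0.8542/(1+0.8542) ≈ 0.46.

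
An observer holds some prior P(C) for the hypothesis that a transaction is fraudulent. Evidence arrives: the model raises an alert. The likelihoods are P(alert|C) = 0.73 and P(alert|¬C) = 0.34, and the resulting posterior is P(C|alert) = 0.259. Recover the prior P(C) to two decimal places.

Bayes' rule in odds form gives O(C|E) = O(C)·[P(E|C)/P(E|¬C)], hence O(C) = O(C|E)/LR.
Posterior odds = 0.259/(1−0.259) = 0.3495. LR = 0.73/0.34 = 2.1471.
Prior odds = 0.3495/2.1471 = 0.1628, so P(C) = 0.1628/(1+0.1628) ≈ 0.14.

P(C) = 0.14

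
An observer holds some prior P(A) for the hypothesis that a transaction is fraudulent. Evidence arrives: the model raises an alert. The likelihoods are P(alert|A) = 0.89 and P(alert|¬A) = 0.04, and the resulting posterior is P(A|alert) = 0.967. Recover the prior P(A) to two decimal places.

P(A) = 0.57

Bayes' rule in odds form gives O(A|E) = O(A)·[P(E|A)/P(E|¬A)], hence O(A) = O(A|E)/LR.
Posterior odds = 0.967/(1−0.967) = 29.3030. LR = 0.89/0.04 = 22.2500.
Prior odds = 29.3030/22.2500 = 1.3170, so P(A) = 1.3170/(1+1.3170) ≈ 0.57.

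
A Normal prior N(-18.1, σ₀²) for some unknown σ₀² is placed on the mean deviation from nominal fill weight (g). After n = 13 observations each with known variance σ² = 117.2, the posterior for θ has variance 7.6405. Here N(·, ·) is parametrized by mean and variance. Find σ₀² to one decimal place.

Posterior precision equals prior precision plus data precision: 1/σ_n² = 1/σ₀² + n/σ².
So 1/σ₀² = 1/7.6405 − 13/117.2 = 0.130881 − 0.110922 = 0.019959.
Hence σ₀² = 1/0.019959 ≈ 50.1.

σ₀² = 50.1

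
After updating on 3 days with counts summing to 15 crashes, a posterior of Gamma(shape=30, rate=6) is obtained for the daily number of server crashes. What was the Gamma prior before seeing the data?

Gamma(shape=15, rate=3)

Gamma–Poisson conjugacy: posterior shape = α + Σxᵢ, posterior rate = β + n.
So α = 30 − 15 = 15 and β = 6 − 3 = 3.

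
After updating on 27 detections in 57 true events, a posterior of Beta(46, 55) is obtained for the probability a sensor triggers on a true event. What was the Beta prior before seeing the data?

A Beta(α, β) prior with s successes and f failures in binomial data gives a Beta(α+s, β+f) posterior.
Subtract the data counts: 46−27=19, 55−30=25.

Beta(19, 25)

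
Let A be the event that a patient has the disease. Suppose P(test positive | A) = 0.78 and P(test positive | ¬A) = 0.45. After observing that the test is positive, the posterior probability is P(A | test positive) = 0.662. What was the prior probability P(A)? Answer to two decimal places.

In odds form, posterior odds = prior odds × likelihood ratio, so prior odds = posterior odds ÷ LR.
Posterior odds = 0.662/(1−0.662) = 1.9586. LR = 0.78/0.45 = 1.7333.
Prior odds = 1.9586/1.7333 = 1.1300, so P(A) = 1.1300/(1+1.1300) ≈ 0.53.

P(A) = 0.53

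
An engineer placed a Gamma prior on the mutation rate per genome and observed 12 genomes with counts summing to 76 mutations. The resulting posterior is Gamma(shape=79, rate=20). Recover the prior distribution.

A Gamma(α, β) prior (rate parametrization) on a Poisson rate with n observations summing to S gives posterior Gamma(α+S, β+n).
So α = 79 − 76 = 3 and β = 20 − 12 = 8.

Gamma(shape=3, rate=8)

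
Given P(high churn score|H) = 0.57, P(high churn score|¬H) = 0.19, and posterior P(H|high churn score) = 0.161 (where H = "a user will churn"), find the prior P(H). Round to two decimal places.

P(H) = 0.06

Bayes' rule in odds form gives O(H|E) = O(H)·[P(E|H)/P(E|¬H)], hence O(H) = O(H|E)/LR.
Posterior odds = 0.161/(1−0.161) = 0.1919. LR = 0.57/0.19 = 3.0000.
Prior odds = 0.1919/3.0000 = 0.0640, so P(H) = 0.0640/(1+0.0640) ≈ 0.06.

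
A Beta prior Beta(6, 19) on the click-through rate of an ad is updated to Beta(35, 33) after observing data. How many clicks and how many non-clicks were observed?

29 clicks and 14 non-clicks

A Beta(a, b) prior with s successes and f failures in binomial data gives a Beta(a+s, b+f) posterior.
So s = 35 − 6 = 29 and f = 33 − 19 = 14.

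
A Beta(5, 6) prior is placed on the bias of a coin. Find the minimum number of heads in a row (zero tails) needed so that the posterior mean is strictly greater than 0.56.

After k heads and 0 tails the posterior is Beta(5+k, 6), with mean (5+k)/(5+6+k).
Set (5+k)/(11+k) > 0.56 and solve: k > (0.56·11 − 5)/(1 − 0.56) = 2.636.
The smallest integer exceeding 2.636 is 3, and checking k=3: (8)/(14) = 0.5714 > 0.56.

k = 3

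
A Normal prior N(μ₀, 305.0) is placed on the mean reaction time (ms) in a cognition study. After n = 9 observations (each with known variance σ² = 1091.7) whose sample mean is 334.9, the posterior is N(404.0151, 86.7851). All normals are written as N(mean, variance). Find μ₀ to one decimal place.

With known observation variance, the Normal–Normal posterior has precision τ_n = τ₀ + n/σ² and mean μ_n = (τ₀μ₀ + (n/σ²)x̄)/τ_n.
Here τ₀ = 1/305.0 = 0.003279 and τ_data = 9/1091.7 = 0.008244, so τ_n = 0.011523.
Rearranging for μ₀: μ₀ = (μ_n·τ_n − τ_data·x̄)/τ₀ = (404.0151·0.011523 − 0.008244·334.9) / 0.003279 = 1.894550/0.003279 ≈ 577.8.

μ₀ = 577.8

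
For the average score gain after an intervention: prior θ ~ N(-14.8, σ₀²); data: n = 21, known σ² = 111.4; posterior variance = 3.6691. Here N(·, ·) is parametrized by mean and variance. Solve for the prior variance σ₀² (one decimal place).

Posterior precision equals prior precision plus data precision: 1/σ_n² = 1/σ₀² + n/σ².
So 1/σ₀² = 1/3.6691 − 21/111.4 = 0.272546 − 0.188510 = 0.084036.
Hence σ₀² = 1/0.084036 ≈ 11.9.

σ₀² = 11.9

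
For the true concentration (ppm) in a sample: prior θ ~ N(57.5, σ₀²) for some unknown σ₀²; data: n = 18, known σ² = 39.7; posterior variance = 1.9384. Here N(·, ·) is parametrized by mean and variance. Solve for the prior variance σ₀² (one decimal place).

σ₀² = 16.0

Posterior precision equals prior precision plus data precision: 1/σ_n² = 1/σ₀² + n/σ².
So 1/σ₀² = 1/1.9384 − 18/39.7 = 0.515889 − 0.453401 = 0.062488.
Hence σ₀² = 1/0.062488 ≈ 16.0.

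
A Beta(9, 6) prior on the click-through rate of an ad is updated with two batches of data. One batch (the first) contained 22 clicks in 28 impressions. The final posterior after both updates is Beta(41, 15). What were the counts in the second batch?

10 clicks and 3 non-clicks

Because Beta–binomial updating is additive in the counts, the combined data contributed (α_post−α_prior, β_post−β_prior) successes and failures.
Total across both batches: 41−9=32 clicks, 15−6=9 non-clicks.
Subtract the first batch: 32−22=10 clicks and 9−6=3 non-clicks.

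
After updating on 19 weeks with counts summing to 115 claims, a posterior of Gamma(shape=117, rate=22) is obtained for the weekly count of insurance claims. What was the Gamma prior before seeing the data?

Gamma–Poisson conjugacy: posterior shape = α + Σxᵢ, posterior rate = β + n.
So α = 117 − 115 = 2 and β = 22 − 19 = 3.

Gamma(shape=2, rate=3)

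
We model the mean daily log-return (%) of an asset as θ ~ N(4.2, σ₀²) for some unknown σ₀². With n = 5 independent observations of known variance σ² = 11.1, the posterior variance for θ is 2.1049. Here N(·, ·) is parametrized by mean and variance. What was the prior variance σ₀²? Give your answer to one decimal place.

Posterior precision equals prior precision plus data precision: 1/σ_n² = 1/σ₀² + n/σ².
So 1/σ₀² = 1/2.1049 − 5/11.1 = 0.475082 − 0.450450 = 0.024632.
Hence σ₀² = 1/0.024632 ≈ 40.6.

σ₀² = 40.6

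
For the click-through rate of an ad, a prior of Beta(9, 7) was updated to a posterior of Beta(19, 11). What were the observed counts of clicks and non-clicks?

Beta is conjugate to the binomial likelihood: posterior = Beta(α+s, β+f).
So s = 19 − 9 = 10 and f = 11 − 7 = 4.

10 clicks and 4 non-clicks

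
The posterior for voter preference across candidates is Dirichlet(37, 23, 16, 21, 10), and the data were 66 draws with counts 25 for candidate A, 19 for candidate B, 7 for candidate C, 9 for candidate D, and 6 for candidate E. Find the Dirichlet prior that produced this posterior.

Dirichlet(12, 4, 9, 12, 4)

For a Dirichlet(α) prior with multinomial counts c, the posterior is Dirichlet(α + c) componentwise.
Subtract each count from the matching posterior parameter: 37−25=12, 23−19=4, 16−7=9, 21−9=12, 10−6=4.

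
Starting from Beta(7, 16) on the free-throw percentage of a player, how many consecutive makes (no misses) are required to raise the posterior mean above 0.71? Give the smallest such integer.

After k makes and 0 misses the posterior is Beta(7+k, 16), with mean (7+k)/(7+16+k).
Set (7+k)/(23+k) > 0.71 and solve: k > (0.71·23 − 7)/(1 − 0.71) = 32.172.
The smallest integer exceeding 32.172 is 33, and checking k=33: (40)/(56) = 0.7143 > 0.71.

k = 33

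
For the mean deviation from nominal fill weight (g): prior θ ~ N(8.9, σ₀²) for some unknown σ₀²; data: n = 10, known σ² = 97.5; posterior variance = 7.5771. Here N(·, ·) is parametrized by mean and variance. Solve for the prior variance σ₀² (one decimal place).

Posterior precision equals prior precision plus data precision: 1/σ_n² = 1/σ₀² + n/σ².
So 1/σ₀² = 1/7.5771 − 10/97.5 = 0.131977 − 0.102564 = 0.029413.
Hence σ₀² = 1/0.029413 ≈ 34.0.

σ₀² = 34.0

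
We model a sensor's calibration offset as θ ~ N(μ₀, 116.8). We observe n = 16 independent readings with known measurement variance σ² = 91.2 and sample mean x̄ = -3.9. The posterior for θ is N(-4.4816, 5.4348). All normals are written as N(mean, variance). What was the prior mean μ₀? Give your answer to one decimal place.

μ₀ = -16.4

The posterior mean is a precision-weighted average: μ_n = (τ₀μ₀ + τ_data·x̄)/(τ₀+τ_data), with τ₀=1/σ₀² and τ_data=n/σ².
Here τ₀ = 1/116.8 = 0.008562 and τ_data = 16/91.2 = 0.175439, so τ_n = 0.184001.
Rearranging for μ₀: μ₀ = (μ_n·τ_n − τ_data·x̄)/τ₀ = (-4.4816·0.184001 − 0.175439·-3.9) / 0.008562 = -0.140407/0.008562 ≈ -16.4.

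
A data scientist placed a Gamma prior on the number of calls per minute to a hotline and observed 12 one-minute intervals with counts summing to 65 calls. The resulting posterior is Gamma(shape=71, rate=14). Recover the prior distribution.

Gamma(shape=6, rate=2)

Gamma–Poisson conjugacy: posterior shape = α + Σxᵢ, posterior rate = β + n.
So α = 71 − 65 = 6 and β = 14 − 12 = 2.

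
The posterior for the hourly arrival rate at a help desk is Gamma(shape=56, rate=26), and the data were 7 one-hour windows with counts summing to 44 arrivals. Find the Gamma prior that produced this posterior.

Gamma–Poisson conjugacy: posterior shape = α + Σxᵢ, posterior rate = β + n.
So α = 56 − 44 = 12 and β = 26 − 7 = 19.

Gamma(shape=12, rate=19)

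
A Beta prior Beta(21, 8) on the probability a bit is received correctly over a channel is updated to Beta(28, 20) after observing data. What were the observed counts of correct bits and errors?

7 correct bits and 12 errors

A Beta(α, β) prior with s successes and f failures in binomial data gives a Beta(α+s, β+f) posterior.
So s = 28 − 21 = 7 and f = 20 − 8 = 12.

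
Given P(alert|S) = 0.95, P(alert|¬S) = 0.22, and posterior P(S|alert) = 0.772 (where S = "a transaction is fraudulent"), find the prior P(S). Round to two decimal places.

Bayes' rule in odds form gives O(S|E) = O(S)·[P(E|S)/P(E|¬S)], hence O(S) = O(S|E)/LR.
Posterior odds = 0.772/(1−0.772) = 3.3860. LR = 0.95/0.22 = 4.3182.
Prior odds = 3.3860/4.3182 = 0.7841, so P(S) = 0.7841/(1+0.7841) ≈ 0.44.

P(S) = 0.44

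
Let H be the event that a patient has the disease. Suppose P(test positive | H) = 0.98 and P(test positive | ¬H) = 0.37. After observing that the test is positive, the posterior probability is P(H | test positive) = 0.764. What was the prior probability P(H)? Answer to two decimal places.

In odds form, posterior odds = prior odds × likelihood ratio, so prior odds = posterior odds ÷ LR.
Posterior odds = 0.764/(1−0.764) = 3.2373. LR = 0.98/0.37 = 2.6486.
Prior odds = 3.2373/2.6486 = 1.2223, so P(H) = 1.2223/(1+1.2223) ≈ 0.55.

P(H) = 0.55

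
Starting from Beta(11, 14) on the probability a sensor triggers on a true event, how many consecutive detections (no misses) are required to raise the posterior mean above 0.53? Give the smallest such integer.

After k detections and 0 misses the posterior is Beta(11+k, 14), with mean (11+k)/(11+14+k).
Set (11+k)/(25+k) > 0.53 and solve: k > (0.53·25 − 11)/(1 − 0.53) = 4.787.
The smallest integer exceeding 4.787 is 5.

k = 5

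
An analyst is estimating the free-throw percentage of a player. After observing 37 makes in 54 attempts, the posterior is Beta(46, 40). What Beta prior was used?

Beta(9, 23)

Beta is conjugate to the binomial likelihood: posterior = Beta(α+s, β+f).
So α = 46 − 37 = 9 and β = 40 − 17 = 23.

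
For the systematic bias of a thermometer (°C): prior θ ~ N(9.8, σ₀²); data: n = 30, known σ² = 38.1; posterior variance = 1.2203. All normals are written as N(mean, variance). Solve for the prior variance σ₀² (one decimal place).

σ₀² = 31.2

Posterior precision equals prior precision plus data precision: 1/σ_n² = 1/σ₀² + n/σ².
So 1/σ₀² = 1/1.2203 − 30/38.1 = 0.819471 − 0.787402 = 0.032069.
Hence σ₀² = 1/0.032069 ≈ 31.2.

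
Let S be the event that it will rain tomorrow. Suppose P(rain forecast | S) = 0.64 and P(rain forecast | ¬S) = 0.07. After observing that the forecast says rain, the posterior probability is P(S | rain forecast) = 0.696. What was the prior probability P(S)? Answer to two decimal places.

P(S) = 0.20

In odds form, posterior odds = prior odds × likelihood ratio, so prior odds = posterior odds ÷ LR.
Posterior odds = 0.696/(1−0.696) = 2.2895. LR = 0.64/0.07 = 9.1429.
Prior odds = 2.2895/9.1429 = 0.2504, so P(S) = 0.2504/(1+0.2504) ≈ 0.20.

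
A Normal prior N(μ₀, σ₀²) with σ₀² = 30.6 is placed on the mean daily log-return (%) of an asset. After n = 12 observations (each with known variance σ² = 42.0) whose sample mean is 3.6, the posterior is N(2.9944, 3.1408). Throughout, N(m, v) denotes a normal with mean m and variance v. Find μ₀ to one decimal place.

μ₀ = -2.3

With known observation variance, the Normal–Normal posterior has precision τ_n = τ₀ + n/σ² and mean μ_n = (τ₀μ₀ + (n/σ²)x̄)/τ_n.
Here τ₀ = 1/30.6 = 0.032680 and τ_data = 12/42.0 = 0.285714, so τ_n = 0.318394.
Rearranging for μ₀: μ₀ = (μ_n·τ_n − τ_data·x̄)/τ₀ = (2.9944·0.318394 − 0.285714·3.6) / 0.032680 = -0.075171/0.032680 ≈ -2.3.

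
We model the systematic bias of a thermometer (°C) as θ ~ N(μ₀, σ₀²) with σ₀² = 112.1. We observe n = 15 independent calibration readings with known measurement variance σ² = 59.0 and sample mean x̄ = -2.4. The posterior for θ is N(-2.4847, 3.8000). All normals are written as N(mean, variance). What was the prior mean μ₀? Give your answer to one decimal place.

μ₀ = -4.9

The posterior mean is a precision-weighted average: μ_n = (τ₀μ₀ + τ_data·x̄)/(τ₀+τ_data), with τ₀=1/σ₀² and τ_data=n/σ².
Here τ₀ = 1/112.1 = 0.008921 and τ_data = 15/59.0 = 0.254237, so τ_n = 0.263158.
Rearranging for μ₀: μ₀ = (μ_n·τ_n − τ_data·x̄)/τ₀ = (-2.4847·0.263158 − 0.254237·-2.4) / 0.008921 = -0.043700/0.008921 ≈ -4.9.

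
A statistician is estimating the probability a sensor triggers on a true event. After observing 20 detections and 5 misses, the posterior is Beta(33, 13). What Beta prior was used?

Beta is conjugate to the binomial likelihood: posterior = Beta(α+s, β+f).
So α = 33 − 20 = 13 and β = 13 − 5 = 8.

Beta(13, 8)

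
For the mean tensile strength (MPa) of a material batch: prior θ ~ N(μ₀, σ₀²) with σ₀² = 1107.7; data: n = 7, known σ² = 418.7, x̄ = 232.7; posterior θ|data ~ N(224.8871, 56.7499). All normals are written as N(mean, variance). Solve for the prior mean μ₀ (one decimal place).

With known observation variance, the Normal–Normal posterior has precision τ_n = τ₀ + n/σ² and mean μ_n = (τ₀μ₀ + (n/σ²)x̄)/τ_n.
Here τ₀ = 1/1107.7 = 0.000903 and τ_data = 7/418.7 = 0.016718, so τ_n = 0.017621.
Rearranging for μ₀: μ₀ = (μ_n·τ_n − τ_data·x̄)/τ₀ = (224.8871·0.017621 − 0.016718·232.7) / 0.000903 = 0.072457/0.000903 ≈ 80.2.

μ₀ = 80.2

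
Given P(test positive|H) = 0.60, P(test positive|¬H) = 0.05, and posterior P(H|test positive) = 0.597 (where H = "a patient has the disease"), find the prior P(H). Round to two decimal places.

In odds form, posterior odds = prior odds × likelihood ratio, so prior odds = posterior odds ÷ LR.
Posterior odds = 0.597/(1−0.597) = 1.4814. LR = 0.60/0.05 = 12.0000.
Prior odds = 1.4814/12.0000 = 0.1235, so P(H) = 0.1235/(1+0.1235) ≈ 0.11.

P(H) = 0.11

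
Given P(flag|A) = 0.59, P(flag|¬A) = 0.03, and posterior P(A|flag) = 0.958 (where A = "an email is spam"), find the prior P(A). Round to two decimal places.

In odds form, posterior odds = prior odds × likelihood ratio, so prior odds = posterior odds ÷ LR.
Posterior odds = 0.958/(1−0.958) = 22.8095. LR = 0.59/0.03 = 19.6667.
Prior odds = 22.8095/19.6667 = 1.1598, so P(A) = 1.1598/(1+1.1598) ≈ 0.54.

P(A) = 0.54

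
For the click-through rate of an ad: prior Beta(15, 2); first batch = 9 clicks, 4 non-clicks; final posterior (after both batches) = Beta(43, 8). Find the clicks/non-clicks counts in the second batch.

Because Beta–binomial updating is additive in the counts, the combined data contributed (α_post−α_prior, β_post−β_prior) successes and failures.
Total across both batches: 43−15=28 clicks, 8−2=6 non-clicks.
Subtract the first batch: 28−9=19 clicks and 6−4=2 non-clicks.

19 clicks and 2 non-clicks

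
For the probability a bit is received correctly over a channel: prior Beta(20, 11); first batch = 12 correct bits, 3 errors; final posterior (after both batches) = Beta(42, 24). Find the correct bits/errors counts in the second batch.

Sequential conjugate updates are equivalent to a single update on the pooled data, so total successes = posterior α − prior α and total failures = posterior β − prior β.
Total across both batches: 42−20=22 correct bits, 24−11=13 errors.
Subtract the first batch: 22−12=10 correct bits and 13−3=10 errors.

10 correct bits and 10 errors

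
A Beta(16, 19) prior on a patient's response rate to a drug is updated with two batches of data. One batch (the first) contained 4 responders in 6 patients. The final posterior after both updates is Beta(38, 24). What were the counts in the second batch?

18 responders and 3 non-responders

Sequential conjugate updates are equivalent to a single update on the pooled data, so total successes = posterior α − prior α and total failures = posterior β − prior β.
Total across both batches: 38−16=22 responders, 24−19=5 non-responders.
Subtract the first batch: 22−4=18 responders and 5−2=3 non-responders.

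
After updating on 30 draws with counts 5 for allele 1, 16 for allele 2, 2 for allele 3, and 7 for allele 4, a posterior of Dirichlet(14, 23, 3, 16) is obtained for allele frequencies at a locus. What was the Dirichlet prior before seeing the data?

Dirichlet(9, 7, 1, 9)

For a Dirichlet(α) prior with multinomial counts c, the posterior is Dirichlet(α + c) componentwise.
Subtract each count from the matching posterior parameter: 14−5=9, 23−16=7, 3−2=1, 16−7=9.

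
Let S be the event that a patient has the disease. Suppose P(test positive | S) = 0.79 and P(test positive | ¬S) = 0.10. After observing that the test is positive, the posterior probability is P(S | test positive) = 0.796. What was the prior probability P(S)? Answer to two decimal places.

In odds form, posterior odds = prior odds × likelihood ratio, so prior odds = posterior odds ÷ LR.
Posterior odds = 0.796/(1−0.796) = 3.9020. LR = 0.79/0.10 = 7.9000.
Prior odds = 3.9020/7.9000 = 0.4939, so P(S) = 0.4939/(1+0.4939) ≈ 0.33.

P(S) = 0.33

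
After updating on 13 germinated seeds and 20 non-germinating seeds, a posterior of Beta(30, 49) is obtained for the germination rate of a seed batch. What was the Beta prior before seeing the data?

Under Beta–binomial conjugacy the posterior parameters are (a+s, b+f).
So a = 30 − 13 = 17 and b = 49 − 20 = 29.

Beta(17, 29)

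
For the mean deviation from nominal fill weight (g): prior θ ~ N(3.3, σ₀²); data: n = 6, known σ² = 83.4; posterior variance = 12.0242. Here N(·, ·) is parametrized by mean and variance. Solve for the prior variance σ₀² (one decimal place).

Posterior precision equals prior precision plus data precision: 1/σ_n² = 1/σ₀² + n/σ².
So 1/σ₀² = 1/12.0242 − 6/83.4 = 0.083166 − 0.071942 = 0.011224.
Hence σ₀² = 1/0.011224 ≈ 89.1.

σ₀² = 89.1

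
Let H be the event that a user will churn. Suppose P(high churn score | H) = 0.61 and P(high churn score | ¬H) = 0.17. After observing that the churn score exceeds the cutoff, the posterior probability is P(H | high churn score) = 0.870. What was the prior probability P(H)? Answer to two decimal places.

In odds form, posterior odds = prior odds × likelihood ratio, so prior odds = posterior odds ÷ LR.
Posterior odds = 0.870/(1−0.870) = 6.6923. LR = 0.61/0.17 = 3.5882.
Prior odds = 6.6923/3.5882 = 1.8651, so P(H) = 1.8651/(1+1.8651) ≈ 0.65.

P(H) = 0.65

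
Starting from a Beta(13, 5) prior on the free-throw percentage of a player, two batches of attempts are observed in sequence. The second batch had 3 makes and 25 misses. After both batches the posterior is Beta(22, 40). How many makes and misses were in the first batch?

Because Beta–binomial updating is additive in the counts, the combined data contributed (α_post−α_prior, β_post−β_prior) successes and failures.
Total across both batches: 22−13=9 makes, 40−5=35 misses.
Subtract the second batch: 9−3=6 makes and 35−25=10 misses.

6 makes and 10 misses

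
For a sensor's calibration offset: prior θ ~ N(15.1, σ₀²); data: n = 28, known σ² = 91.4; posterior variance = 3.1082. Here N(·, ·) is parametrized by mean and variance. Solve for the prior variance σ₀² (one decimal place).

For the Normal–Normal model with known σ², precisions add: τ_n = τ₀ + n/σ².
So 1/σ₀² = 1/3.1082 − 28/91.4 = 0.321730 − 0.306346 = 0.015384.
Hence σ₀² = 1/0.015384 ≈ 65.0.

σ₀² = 65.0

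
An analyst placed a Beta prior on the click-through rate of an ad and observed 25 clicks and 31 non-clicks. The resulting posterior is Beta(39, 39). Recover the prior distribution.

Beta(14, 8)

A Beta(α, β) prior with s successes and f failures in binomial data gives a Beta(α+s, β+f) posterior.
So α = 39 − 25 = 14 and β = 39 − 31 = 8.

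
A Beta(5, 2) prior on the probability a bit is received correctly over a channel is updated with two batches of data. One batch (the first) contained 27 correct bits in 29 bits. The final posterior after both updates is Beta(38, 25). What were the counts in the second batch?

Because Beta–binomial updating is additive in the counts, the combined data contributed (α_post−α_prior, β_post−β_prior) successes and failures.
Total across both batches: 38−5=33 correct bits, 25−2=23 errors.
Subtract the first batch: 33−27=6 correct bits and 23−2=21 errors.

6 correct bits and 21 errors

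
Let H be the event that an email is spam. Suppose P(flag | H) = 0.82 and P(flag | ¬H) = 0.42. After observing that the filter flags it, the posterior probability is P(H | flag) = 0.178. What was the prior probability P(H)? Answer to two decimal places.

In odds form, posterior odds = prior odds × likelihood ratio, so prior odds = posterior odds ÷ LR.
Posterior odds = 0.178/(1−0.178) = 0.2165. LR = 0.82/0.42 = 1.9524.
Prior odds = 0.2165/1.9524 = 0.1109, so P(H) = 0.1109/(1+0.1109) ≈ 0.10.

P(H) = 0.10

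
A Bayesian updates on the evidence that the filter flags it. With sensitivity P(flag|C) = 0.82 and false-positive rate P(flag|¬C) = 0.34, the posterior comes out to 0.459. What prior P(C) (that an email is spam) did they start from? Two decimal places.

Bayes' rule in odds form gives O(C|E) = O(C)·[P(E|C)/P(E|¬C)], hence O(C) = O(C|E)/LR.
Posterior odds = 0.459/(1−0.459) = 0.8484. LR = 0.82/0.34 = 2.4118.
Prior odds = 0.8484/2.4118 = 0.3518, so P(C) = 0.3518/(1+0.3518) ≈ 0.26.

P(C) = 0.26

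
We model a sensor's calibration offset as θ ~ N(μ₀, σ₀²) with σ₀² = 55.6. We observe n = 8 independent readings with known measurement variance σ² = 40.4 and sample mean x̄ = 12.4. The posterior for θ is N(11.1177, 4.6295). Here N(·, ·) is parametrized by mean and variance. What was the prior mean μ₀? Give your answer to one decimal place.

The posterior mean is a precision-weighted average: μ_n = (τ₀μ₀ + τ_data·x̄)/(τ₀+τ_data), with τ₀=1/σ₀² and τ_data=n/σ².
Here τ₀ = 1/55.6 = 0.017986 and τ_data = 8/40.4 = 0.198020, so τ_n = 0.216006.
Rearranging for μ₀: μ₀ = (μ_n·τ_n − τ_data·x̄)/τ₀ = (11.1177·0.216006 − 0.198020·12.4) / 0.017986 = -0.053958/0.017986 ≈ -3.0.

μ₀ = -3.0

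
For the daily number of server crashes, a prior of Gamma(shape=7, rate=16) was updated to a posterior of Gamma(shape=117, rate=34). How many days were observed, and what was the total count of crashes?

n = 18 days with total 110 crashes

A Gamma(α, β) prior (rate parametrization) on a Poisson rate with n observations summing to S gives posterior Gamma(α+S, β+n).
Matching: Σxᵢ = 117 − 7 = 110 and n = 34 − 16 = 18.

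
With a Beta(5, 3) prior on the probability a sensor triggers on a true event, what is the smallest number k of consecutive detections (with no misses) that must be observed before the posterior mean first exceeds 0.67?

k = 2

After k detections and 0 misses the posterior is Beta(5+k, 3), with mean (5+k)/(5+3+k).
Set (5+k)/(8+k) > 0.67 and solve: k > (0.67·8 − 5)/(1 − 0.67) = 1.091.
The smallest integer exceeding 1.091 is 2, and checking k=2: (7)/(10) = 0.7000 > 0.67.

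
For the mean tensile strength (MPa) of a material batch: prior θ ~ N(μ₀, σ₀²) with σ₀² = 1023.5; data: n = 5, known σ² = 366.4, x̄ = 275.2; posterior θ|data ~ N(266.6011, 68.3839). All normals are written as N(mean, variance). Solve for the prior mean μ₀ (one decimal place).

The posterior mean is a precision-weighted average: μ_n = (τ₀μ₀ + τ_data·x̄)/(τ₀+τ_data), with τ₀=1/σ₀² and τ_data=n/σ².
Here τ₀ = 1/1023.5 = 0.000977 and τ_data = 5/366.4 = 0.013646, so τ_n = 0.014623.
Rearranging for μ₀: μ₀ = (μ_n·τ_n − τ_data·x̄)/τ₀ = (266.6011·0.014623 − 0.013646·275.2) / 0.000977 = 0.143129/0.000977 ≈ 146.5.

μ₀ = 146.5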